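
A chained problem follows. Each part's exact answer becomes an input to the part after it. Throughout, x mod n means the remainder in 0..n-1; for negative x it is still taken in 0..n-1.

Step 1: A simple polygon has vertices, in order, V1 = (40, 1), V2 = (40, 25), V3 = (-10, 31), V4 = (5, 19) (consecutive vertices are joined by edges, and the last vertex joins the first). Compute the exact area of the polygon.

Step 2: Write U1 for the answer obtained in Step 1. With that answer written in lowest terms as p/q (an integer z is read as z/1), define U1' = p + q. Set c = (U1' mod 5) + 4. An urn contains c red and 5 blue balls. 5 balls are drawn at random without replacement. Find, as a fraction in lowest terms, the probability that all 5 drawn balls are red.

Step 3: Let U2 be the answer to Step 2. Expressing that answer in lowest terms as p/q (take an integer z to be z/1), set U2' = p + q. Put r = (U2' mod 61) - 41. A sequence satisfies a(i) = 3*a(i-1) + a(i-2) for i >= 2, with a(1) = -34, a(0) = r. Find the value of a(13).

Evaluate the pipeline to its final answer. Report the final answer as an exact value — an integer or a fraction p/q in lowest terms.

Step 1: cross terms: (40*25 - 40*1)=960, (40*31 - -10*25)=1490, (-10*19 - 5*31)=-345, (5*1 - 40*19)=-755; twice the area = |1350| = 1350; area = 675; answer 675
Step 2: U1 = 675; threaded value p + q = 676; c = 5; total draws C(10,5) = 252; favorable C(5,5) = 1; P = 1/252; answer 1/252
Step 3: U2 = 1/252; threaded value p + q = 253; r = -32; a(2) = 3*(-34) + 1*(-32) = -134; iterating: a(2)=-134, a(3)=-436, a(4)=-1442, a(5)=-4762, a(6)=-15728, a(7)=-51946, a(8)=-171566, a(9)=-566644, a(10)=-1871498, a(11)=-6181138, a(12)=-20414912, a(13)=-67425874; answer -67425874

-67425874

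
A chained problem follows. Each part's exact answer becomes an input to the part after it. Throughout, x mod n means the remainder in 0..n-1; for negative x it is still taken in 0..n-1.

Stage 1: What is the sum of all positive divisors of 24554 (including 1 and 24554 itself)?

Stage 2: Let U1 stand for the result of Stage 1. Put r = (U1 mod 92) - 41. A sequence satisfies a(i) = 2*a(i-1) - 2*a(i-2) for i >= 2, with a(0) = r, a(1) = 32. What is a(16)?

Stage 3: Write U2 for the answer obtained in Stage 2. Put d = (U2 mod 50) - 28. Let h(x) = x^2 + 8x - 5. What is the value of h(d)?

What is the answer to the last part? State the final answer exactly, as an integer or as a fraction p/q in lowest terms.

235

Stage 1: 24554 = 2 * 12277; sigma = (1 + 2) * (1 + 12277) = 3 * 12278 = 36834; answer 36834
Stage 2: U1 = 36834; r = -7; a(2) = 2*(32) - 2*(-7) = 78; iterating: a(2)=78, a(3)=92, a(4)=28, a(5)=-128, a(6)=-312, a(7)=-368, a(8)=-112, a(9)=512, a(10)=1248, a(11)=1472, a(12)=448, a(13)=-2048, a(14)=-4992, a(15)=-5888, a(16)=-1792; answer -1792
Stage 3: U2 = -1792; d = -20; 1*(-20)^2 + 8*(-20)^1 - 5 = (400) + (-160) + (-5) = 235; answer 235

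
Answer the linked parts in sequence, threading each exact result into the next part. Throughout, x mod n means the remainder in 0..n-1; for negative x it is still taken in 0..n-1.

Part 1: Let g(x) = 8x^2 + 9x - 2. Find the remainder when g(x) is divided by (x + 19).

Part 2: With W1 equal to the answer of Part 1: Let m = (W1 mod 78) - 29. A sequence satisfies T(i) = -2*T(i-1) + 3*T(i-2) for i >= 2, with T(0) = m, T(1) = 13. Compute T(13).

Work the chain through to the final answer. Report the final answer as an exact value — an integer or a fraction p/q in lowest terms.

Part 1: remainder = value at the root: 8*(-19)^2 + 9*(-19)^1 - 2 = (2888) + (-171) + (-2) = 2715; answer 2715
Part 2: W1 = 2715; m = 34; T(2) = -2*(13) + 3*(34) = 76; iterating: T(2)=76, T(3)=-113, T(4)=454, T(5)=-1247, T(6)=3856, T(7)=-11453, T(8)=34474, T(9)=-103307, T(10)=310036, T(11)=-929993, T(12)=2790094, T(13)=-8370167; answer -8370167

-8370167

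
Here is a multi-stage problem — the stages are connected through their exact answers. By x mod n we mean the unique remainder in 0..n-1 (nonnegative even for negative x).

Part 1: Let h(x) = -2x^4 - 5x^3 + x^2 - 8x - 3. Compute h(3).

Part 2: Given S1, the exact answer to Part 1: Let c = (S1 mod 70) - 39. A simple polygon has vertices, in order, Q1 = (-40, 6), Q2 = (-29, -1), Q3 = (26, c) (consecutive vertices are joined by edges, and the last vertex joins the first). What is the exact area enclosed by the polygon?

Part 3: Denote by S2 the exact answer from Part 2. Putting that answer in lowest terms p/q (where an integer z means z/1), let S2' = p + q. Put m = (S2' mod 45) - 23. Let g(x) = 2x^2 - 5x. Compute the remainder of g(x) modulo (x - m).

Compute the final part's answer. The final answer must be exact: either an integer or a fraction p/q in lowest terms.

Part 1: -2*(3)^4 - 5*(3)^3 + 1*(3)^2 - 8*(3)^1 - 3 = (-162) + (-135) + (9) + (-24) + (-3) = -315; answer -315
Part 2: S1 = -315; c = -4; cross terms: (-40*-1 - -29*6)=214, (-29*-4 - 26*-1)=142, (26*6 - -40*-4)=-4; twice the area = |352| = 352; area = 176; answer 176
Part 3: S2 = 176; threaded value p + q = 177; m = 19; remainder = value at the root: 2*(19)^2 - 5*(19)^1 = (722) + (-95) = 627; answer 627

627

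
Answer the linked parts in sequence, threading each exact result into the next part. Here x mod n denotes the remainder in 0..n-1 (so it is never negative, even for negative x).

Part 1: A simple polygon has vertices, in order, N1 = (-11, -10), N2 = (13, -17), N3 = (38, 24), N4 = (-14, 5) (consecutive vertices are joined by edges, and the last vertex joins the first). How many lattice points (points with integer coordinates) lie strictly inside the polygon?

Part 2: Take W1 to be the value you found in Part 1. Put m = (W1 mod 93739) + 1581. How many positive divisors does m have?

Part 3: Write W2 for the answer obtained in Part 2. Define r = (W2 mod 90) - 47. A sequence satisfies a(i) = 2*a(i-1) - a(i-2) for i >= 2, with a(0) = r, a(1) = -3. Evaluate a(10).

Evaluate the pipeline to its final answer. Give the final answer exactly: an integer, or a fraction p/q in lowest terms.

357

Part 1: cross terms: (-11*-17 - 13*-10)=317, (13*24 - 38*-17)=958, (38*5 - -14*24)=526, (-14*-10 - -11*5)=195; twice the area = |1996| = 1996; area = 998; boundary points = 1 + 1 + 1 + 3 = 6; strictly interior points = area - boundary/2 + 1 = 996; answer 996
Part 2: W1 = 996; m = 2577; 2577 = 3 * 859; number of divisors = (1+1) * (1+1) = 4; answer 4
Part 3: W2 = 4; r = -43; a(2) = 2*(-3) - 1*(-43) = 37; iterating: a(2)=37, a(3)=77, a(4)=117, a(5)=157, a(6)=197, a(7)=237, a(8)=277, a(9)=317, a(10)=357; answer 357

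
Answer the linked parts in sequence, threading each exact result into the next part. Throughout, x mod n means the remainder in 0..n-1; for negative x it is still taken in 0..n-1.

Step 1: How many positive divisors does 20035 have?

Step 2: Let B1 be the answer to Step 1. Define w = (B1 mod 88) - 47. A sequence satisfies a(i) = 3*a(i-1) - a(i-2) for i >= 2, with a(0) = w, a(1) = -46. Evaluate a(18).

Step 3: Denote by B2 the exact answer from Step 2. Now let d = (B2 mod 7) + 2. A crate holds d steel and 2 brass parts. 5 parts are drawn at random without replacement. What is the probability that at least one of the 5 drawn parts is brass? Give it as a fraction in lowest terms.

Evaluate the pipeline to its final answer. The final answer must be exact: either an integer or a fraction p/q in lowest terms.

20/21

Step 1: 20035 = 5 * 4007; number of divisors = (1+1) * (1+1) = 4; answer 4
Step 2: B1 = 4; w = -43; a(2) = 3*(-46) - 1*(-43) = -95; iterating: a(2)=-95, a(3)=-239, a(4)=-622, a(5)=-1627, a(6)=-4259, a(7)=-11150, a(8)=-29191, a(9)=-76423, a(10)=-200078, a(11)=-523811, a(12)=-1371355, a(13)=-3590254, a(14)=-9399407, a(15)=-24607967, a(16)=-64424494, a(17)=-168665515, a(18)=-441572051; answer -441572051
Step 3: B2 = -441572051; d = 5; total draws C(7,5) = 21; complement C(5,5) = 1; favorable 21 - 1 = 20; P = 20/21; answer 20/21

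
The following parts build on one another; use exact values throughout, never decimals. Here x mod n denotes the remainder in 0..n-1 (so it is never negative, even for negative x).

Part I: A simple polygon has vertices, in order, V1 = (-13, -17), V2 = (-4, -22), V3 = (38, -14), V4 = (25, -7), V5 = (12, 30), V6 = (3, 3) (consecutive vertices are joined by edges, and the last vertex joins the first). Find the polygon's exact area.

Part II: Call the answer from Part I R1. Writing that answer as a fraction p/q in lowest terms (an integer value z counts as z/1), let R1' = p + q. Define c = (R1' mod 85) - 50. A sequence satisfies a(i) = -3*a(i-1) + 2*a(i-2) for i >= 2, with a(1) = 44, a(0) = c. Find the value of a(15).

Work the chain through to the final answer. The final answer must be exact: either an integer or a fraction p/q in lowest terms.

2085147358

Part I: cross terms: (-13*-22 - -4*-17)=218, (-4*-14 - 38*-22)=892, (38*-7 - 25*-14)=84, (25*30 - 12*-7)=834, (12*3 - 3*30)=-54, (3*-17 - -13*3)=-12; twice the area = |1962| = 1962; area = 981; answer 981
Part II: R1 = 981; threaded value p + q = 982; c = -3; a(2) = -3*(44) + 2*(-3) = -138; iterating: a(2)=-138, a(3)=502, a(4)=-1782, a(5)=6350, a(6)=-22614, a(7)=80542, a(8)=-286854, a(9)=1021646, a(10)=-3638646, a(11)=12959230, a(12)=-46154982, a(13)=164383406, a(14)=-585460182, a(15)=2085147358; answer 2085147358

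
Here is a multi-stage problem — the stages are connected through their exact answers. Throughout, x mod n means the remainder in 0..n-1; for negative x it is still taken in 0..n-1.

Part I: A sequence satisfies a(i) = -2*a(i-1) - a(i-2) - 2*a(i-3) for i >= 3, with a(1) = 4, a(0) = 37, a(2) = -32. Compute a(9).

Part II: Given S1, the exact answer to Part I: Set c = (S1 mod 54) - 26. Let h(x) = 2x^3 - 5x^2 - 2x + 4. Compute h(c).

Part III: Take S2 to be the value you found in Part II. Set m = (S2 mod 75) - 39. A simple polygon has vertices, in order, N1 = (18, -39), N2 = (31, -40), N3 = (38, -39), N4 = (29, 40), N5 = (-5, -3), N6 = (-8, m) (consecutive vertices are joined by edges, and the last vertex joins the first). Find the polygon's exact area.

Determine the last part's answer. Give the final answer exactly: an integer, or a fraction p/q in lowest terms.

2179

Part I: a(3) = -2*(-32) - 1*(4) - 2*(37) = -14; iterating: a(3)=-14, a(4)=52, a(5)=-26, a(6)=28, a(7)=-134, a(8)=292, a(9)=-506; answer -506
Part II: S1 = -506; c = 8; 2*(8)^3 - 5*(8)^2 - 2*(8)^1 + 4 = (1024) + (-320) + (-16) + (4) = 692; answer 692
Part III: S2 = 692; m = -22; cross terms: (18*-40 - 31*-39)=489, (31*-39 - 38*-40)=311, (38*40 - 29*-39)=2651, (29*-3 - -5*40)=113, (-5*-22 - -8*-3)=86, (-8*-39 - 18*-22)=708; twice the area = |4358| = 4358; area = 2179; answer 2179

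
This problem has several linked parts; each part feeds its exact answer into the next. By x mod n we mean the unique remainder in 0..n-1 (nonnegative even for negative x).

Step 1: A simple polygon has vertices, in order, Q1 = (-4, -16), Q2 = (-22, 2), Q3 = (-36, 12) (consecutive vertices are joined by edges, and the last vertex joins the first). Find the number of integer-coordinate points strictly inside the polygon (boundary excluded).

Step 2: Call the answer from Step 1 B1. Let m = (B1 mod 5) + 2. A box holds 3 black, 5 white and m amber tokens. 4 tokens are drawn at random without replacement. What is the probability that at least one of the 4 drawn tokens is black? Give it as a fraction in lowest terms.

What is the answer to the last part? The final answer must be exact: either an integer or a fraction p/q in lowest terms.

5/6

Step 1: cross terms: (-4*2 - -22*-16)=-360, (-22*12 - -36*2)=-192, (-36*-16 - -4*12)=624; twice the area = |72| = 72; area = 36; boundary points = 18 + 2 + 4 = 24; strictly interior points = area - boundary/2 + 1 = 25; answer 25
Step 2: B1 = 25; m = 2; total draws C(10,4) = 210; complement C(7,4) = 35; favorable 210 - 35 = 175; P = 5/6; answer 5/6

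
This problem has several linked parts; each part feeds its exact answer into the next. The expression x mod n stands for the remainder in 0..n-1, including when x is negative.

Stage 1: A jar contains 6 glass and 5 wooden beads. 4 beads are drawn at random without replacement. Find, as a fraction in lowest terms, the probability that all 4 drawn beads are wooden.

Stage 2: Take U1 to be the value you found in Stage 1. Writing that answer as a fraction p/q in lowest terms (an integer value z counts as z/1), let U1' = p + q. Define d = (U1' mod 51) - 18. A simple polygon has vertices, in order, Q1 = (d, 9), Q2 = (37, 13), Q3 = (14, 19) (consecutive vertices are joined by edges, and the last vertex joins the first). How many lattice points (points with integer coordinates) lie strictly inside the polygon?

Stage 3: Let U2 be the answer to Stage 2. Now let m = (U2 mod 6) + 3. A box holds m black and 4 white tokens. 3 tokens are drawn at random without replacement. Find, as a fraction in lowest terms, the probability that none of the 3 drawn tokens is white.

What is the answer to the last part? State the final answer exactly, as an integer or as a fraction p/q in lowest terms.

Stage 1: total draws C(11,4) = 330; favorable C(5,4) = 5; P = 1/66; answer 1/66
Stage 2: U1 = 1/66; threaded value p + q = 67; d = -2; cross terms: (-2*13 - 37*9)=-359, (37*19 - 14*13)=521, (14*9 - -2*19)=164; twice the area = |326| = 326; area = 163; boundary points = 1 + 1 + 2 = 4; strictly interior points = area - boundary/2 + 1 = 162; answer 162
Stage 3: U2 = 162; m = 3; total draws C(7,3) = 35; favorable C(3,3) = 1; P = 1/35; answer 1/35

1/35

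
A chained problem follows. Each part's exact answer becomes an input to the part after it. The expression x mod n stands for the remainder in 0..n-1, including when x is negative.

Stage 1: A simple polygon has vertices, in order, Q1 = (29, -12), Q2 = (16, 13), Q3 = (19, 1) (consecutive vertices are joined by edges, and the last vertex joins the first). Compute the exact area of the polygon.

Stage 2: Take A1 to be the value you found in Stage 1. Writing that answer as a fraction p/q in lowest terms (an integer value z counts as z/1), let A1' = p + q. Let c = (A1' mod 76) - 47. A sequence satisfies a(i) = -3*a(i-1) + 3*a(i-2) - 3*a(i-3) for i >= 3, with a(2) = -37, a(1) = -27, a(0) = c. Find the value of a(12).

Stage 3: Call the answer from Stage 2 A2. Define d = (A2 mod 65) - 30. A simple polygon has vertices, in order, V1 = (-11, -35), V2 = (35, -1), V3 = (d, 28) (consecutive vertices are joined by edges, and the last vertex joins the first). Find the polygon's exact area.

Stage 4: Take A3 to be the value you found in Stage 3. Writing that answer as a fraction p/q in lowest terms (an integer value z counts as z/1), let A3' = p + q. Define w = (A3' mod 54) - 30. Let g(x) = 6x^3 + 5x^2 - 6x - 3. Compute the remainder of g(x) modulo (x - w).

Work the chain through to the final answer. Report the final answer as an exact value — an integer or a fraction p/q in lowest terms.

13946

Stage 1: cross terms: (29*13 - 16*-12)=569, (16*1 - 19*13)=-231, (19*-12 - 29*1)=-257; twice the area = |81| = 81; area = 81/2; answer 81/2
Stage 2: A1 = 81/2; threaded value p + q = 83; c = -40; a(3) = -3*(-37) + 3*(-27) - 3*(-40) = 150; iterating: a(3)=150, a(4)=-480, a(5)=2001, a(6)=-7893, a(7)=31122, a(8)=-123048, a(9)=486189, a(10)=-1921077, a(11)=7590942, a(12)=-29994624; answer -29994624
Stage 3: A2 = -29994624; d = -14; cross terms: (-11*-1 - 35*-35)=1236, (35*28 - -14*-1)=966, (-14*-35 - -11*28)=798; twice the area = |3000| = 3000; area = 1500; answer 1500
Stage 4: A3 = 1500; threaded value p + q = 1501; w = 13; remainder = value at the root: 6*(13)^3 + 5*(13)^2 - 6*(13)^1 - 3 = (13182) + (845) + (-78) + (-3) = 13946; answer 13946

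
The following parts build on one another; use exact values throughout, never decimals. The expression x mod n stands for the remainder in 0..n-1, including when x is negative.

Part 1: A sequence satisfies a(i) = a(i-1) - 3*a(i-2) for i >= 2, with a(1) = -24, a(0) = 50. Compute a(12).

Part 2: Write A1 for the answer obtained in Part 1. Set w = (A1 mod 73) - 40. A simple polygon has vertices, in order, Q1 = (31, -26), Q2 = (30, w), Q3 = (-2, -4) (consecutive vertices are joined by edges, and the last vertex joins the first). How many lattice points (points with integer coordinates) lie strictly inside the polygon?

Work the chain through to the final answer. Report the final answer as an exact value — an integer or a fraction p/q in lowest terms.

Part 1: a(2) = 1*(-24) - 3*(50) = -174; iterating: a(2)=-174, a(3)=-102, a(4)=420, a(5)=726, a(6)=-534, a(7)=-2712, a(8)=-1110, a(9)=7026, a(10)=10356, a(11)=-10722, a(12)=-41790; answer -41790
Part 2: A1 = -41790; w = -1; cross terms: (31*-1 - 30*-26)=749, (30*-4 - -2*-1)=-122, (-2*-26 - 31*-4)=176; twice the area = |803| = 803; area = 803/2; boundary points = 1 + 1 + 11 = 13; strictly interior points = area - boundary/2 + 1 = 396; answer 396

396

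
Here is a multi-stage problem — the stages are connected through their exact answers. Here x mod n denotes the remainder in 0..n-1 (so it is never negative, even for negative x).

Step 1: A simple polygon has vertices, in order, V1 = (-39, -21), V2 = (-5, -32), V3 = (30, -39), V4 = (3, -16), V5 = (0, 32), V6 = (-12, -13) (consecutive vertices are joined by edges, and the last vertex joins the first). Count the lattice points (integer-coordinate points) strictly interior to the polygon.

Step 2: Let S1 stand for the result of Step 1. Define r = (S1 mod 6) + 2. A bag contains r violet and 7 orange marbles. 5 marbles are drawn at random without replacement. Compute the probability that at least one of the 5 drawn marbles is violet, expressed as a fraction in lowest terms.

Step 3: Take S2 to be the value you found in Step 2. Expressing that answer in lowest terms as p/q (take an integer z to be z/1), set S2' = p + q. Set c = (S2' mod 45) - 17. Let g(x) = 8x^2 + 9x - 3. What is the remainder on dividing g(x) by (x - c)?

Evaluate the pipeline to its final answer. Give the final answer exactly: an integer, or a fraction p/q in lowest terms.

1257

Step 1: cross terms: (-39*-32 - -5*-21)=1143, (-5*-39 - 30*-32)=1155, (30*-16 - 3*-39)=-363, (3*32 - 0*-16)=96, (0*-13 - -12*32)=384, (-12*-21 - -39*-13)=-255; twice the area = |2160| = 2160; area = 1080; boundary points = 1 + 7 + 1 + 3 + 3 + 1 = 16; strictly interior points = area - boundary/2 + 1 = 1073; answer 1073
Step 2: S1 = 1073; r = 7; total draws C(14,5) = 2002; complement C(7,5) = 21; favorable 2002 - 21 = 1981; P = 283/286; answer 283/286
Step 3: S2 = 283/286; threaded value p + q = 569; c = 12; remainder = value at the root: 8*(12)^2 + 9*(12)^1 - 3 = (1152) + (108) + (-3) = 1257; answer 1257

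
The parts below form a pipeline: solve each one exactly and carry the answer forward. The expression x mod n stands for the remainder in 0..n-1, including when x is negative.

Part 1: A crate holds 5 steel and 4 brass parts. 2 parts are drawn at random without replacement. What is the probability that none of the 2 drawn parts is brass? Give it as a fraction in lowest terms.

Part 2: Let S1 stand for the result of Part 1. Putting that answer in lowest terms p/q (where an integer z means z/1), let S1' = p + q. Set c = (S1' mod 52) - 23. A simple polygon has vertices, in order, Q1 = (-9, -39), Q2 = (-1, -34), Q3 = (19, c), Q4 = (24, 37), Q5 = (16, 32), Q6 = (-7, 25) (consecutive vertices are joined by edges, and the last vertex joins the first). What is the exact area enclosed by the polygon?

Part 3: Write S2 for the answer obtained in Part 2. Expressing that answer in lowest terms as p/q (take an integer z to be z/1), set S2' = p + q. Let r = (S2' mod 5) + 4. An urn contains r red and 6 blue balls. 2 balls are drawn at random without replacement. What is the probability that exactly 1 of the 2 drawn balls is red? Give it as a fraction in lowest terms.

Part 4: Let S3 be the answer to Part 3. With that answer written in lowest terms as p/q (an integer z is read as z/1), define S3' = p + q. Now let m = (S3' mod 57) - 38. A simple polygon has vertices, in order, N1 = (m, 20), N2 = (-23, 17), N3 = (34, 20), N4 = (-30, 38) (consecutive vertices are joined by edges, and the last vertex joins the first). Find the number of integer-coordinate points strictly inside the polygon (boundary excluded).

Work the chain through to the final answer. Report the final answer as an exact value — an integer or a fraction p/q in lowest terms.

541

Part 1: total draws C(9,2) = 36; favorable C(5,2) = 10; P = 5/18; answer 5/18
Part 2: S1 = 5/18; threaded value p + q = 23; c = 0; cross terms: (-9*-34 - -1*-39)=267, (-1*0 - 19*-34)=646, (19*37 - 24*0)=703, (24*32 - 16*37)=176, (16*25 - -7*32)=624, (-7*-39 - -9*25)=498; twice the area = |2914| = 2914; area = 1457; answer 1457
Part 3: S2 = 1457; threaded value p + q = 1458; r = 7; total draws C(13,2) = 78; favorable C(7,1)*C(6,1) = 42; P = 7/13; answer 7/13
Part 4: S3 = 7/13; threaded value p + q = 20; m = -18; cross terms: (-18*17 - -23*20)=154, (-23*20 - 34*17)=-1038, (34*38 - -30*20)=1892, (-30*20 - -18*38)=84; twice the area = |1092| = 1092; area = 546; boundary points = 1 + 3 + 2 + 6 = 12; strictly interior points = area - boundary/2 + 1 = 541; answer 541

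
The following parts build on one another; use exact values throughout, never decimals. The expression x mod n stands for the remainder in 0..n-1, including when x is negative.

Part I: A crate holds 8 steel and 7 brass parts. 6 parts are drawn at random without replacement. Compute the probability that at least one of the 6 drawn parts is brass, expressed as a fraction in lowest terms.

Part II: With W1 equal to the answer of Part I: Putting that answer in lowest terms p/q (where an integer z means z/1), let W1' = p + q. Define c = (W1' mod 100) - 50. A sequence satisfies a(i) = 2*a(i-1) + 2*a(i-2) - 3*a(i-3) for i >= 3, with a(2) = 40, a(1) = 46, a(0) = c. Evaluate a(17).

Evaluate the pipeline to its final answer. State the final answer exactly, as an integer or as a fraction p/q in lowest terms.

Part I: total draws C(15,6) = 5005; complement C(8,6) = 28; favorable 5005 - 28 = 4977; P = 711/715; answer 711/715
Part II: W1 = 711/715; threaded value p + q = 1426; c = -24; a(3) = 2*(40) + 2*(46) - 3*(-24) = 244; iterating: a(3)=244, a(4)=430, a(5)=1228, a(6)=2584, a(7)=6334, a(8)=14152, a(9)=33220, a(10)=75742, a(11)=175468, a(12)=402760, a(13)=929230, a(14)=2137576, a(15)=4925332, a(16)=11338126, a(17)=26114188; answer 26114188

26114188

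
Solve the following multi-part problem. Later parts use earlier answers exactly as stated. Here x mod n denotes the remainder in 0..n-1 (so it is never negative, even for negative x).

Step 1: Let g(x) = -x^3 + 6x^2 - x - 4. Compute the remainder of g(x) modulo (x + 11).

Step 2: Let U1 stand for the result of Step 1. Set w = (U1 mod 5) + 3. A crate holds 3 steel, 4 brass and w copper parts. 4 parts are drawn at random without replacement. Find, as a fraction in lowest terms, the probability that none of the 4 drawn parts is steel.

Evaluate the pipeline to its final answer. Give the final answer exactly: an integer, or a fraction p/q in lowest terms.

30/91

Step 1: remainder = value at the root: -1*(-11)^3 + 6*(-11)^2 - 1*(-11)^1 - 4 = (1331) + (726) + (11) + (-4) = 2064; answer 2064
Step 2: U1 = 2064; w = 7; total draws C(14,4) = 1001; favorable C(11,4) = 330; P = 30/91; answer 30/91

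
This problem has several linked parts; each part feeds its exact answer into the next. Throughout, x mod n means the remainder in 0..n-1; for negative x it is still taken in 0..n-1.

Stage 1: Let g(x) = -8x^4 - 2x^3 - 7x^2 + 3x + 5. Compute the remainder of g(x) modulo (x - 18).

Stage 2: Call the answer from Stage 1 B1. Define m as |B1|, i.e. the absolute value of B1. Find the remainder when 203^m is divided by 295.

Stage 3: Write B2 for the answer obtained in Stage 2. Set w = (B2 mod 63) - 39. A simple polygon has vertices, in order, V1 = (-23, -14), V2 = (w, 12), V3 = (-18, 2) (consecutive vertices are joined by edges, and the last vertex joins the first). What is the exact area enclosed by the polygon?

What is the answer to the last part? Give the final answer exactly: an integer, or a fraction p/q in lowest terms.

Stage 1: remainder = value at the root: -8*(18)^4 - 2*(18)^3 - 7*(18)^2 + 3*(18)^1 + 5 = (-839808) + (-11664) + (-2268) + (54) + (5) = -853681; answer -853681
Stage 2: B1 = -853681; m = 853681; squarings mod 295: 203^1=203, 203^2=204, 203^4=21, 203^8=146, 203^16=76, 203^32=171, 203^64=36, 203^128=116, 203^256=181, 203^512=16, 203^1024=256, 203^2048=46, 203^4096=51, 203^8192=241, 203^16384=261, 203^32768=271, 203^65536=281, 203^131072=196, 203^262144=66, 203^524288=226; 203^853681 = 203^1 * 203^16 * 203^32 * 203^128 * 203^512 * 203^1024 * 203^65536 * 203^262144 * 203^524288 = 28 (mod 295); answer 28
Stage 3: B2 = 28; w = -11; cross terms: (-23*12 - -11*-14)=-430, (-11*2 - -18*12)=194, (-18*-14 - -23*2)=298; twice the area = |62| = 62; area = 31; answer 31

31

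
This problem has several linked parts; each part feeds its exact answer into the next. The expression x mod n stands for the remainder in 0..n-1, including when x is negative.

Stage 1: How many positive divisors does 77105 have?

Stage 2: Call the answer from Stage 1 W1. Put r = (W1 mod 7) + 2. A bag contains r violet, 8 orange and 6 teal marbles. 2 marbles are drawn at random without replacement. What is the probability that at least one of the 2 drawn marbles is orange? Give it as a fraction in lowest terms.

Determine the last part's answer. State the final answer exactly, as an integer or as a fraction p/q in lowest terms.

Stage 1: 77105 = 5 * 7 * 2203; number of divisors = (1+1) * (1+1) * (1+1) = 8; answer 8
Stage 2: W1 = 8; r = 3; total draws C(17,2) = 136; complement C(9,2) = 36; favorable 136 - 36 = 100; P = 25/34; answer 25/34

25/34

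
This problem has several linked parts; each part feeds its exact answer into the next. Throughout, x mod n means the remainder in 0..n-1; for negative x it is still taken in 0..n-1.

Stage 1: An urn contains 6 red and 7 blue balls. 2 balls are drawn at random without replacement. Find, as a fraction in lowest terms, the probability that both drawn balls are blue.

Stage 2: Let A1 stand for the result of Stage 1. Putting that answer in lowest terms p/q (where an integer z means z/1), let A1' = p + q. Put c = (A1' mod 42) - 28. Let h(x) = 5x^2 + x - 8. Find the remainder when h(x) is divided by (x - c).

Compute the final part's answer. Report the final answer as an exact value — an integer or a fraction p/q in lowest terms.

Stage 1: total draws C(13,2) = 78; favorable C(7,2) = 21; P = 7/26; answer 7/26
Stage 2: A1 = 7/26; threaded value p + q = 33; c = 5; remainder = value at the root: 5*(5)^2 + 1*(5)^1 - 8 = (125) + (5) + (-8) = 122; answer 122

122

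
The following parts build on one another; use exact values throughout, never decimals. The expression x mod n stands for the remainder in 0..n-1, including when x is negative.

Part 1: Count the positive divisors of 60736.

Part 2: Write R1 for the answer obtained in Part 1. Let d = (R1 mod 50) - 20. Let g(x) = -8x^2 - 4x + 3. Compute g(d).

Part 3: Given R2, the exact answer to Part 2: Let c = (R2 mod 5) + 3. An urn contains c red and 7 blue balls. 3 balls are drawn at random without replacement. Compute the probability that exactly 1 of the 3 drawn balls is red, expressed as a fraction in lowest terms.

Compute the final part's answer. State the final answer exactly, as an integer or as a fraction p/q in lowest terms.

21/52

Part 1: 60736 = 2^6 * 13 * 73; number of divisors = (6+1) * (1+1) * (1+1) = 28; answer 28
Part 2: R1 = 28; d = 8; -8*(8)^2 - 4*(8)^1 + 3 = (-512) + (-32) + (3) = -541; answer -541
Part 3: R2 = -541; c = 7; total draws C(14,3) = 364; favorable C(7,1)*C(7,2) = 147; P = 21/52; answer 21/52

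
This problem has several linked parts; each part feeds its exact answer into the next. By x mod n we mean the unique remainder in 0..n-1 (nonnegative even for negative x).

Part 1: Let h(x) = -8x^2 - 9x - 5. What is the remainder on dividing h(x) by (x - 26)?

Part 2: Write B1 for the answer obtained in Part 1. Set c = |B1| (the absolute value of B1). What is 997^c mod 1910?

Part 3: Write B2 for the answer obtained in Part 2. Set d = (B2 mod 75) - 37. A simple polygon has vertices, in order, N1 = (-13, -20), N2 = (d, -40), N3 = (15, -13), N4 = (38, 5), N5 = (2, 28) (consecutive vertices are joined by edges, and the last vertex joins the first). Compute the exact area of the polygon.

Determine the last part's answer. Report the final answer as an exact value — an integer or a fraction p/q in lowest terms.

Part 1: remainder = value at the root: -8*(26)^2 - 9*(26)^1 - 5 = (-5408) + (-234) + (-5) = -5647; answer -5647
Part 2: B1 = -5647; c = 5647; squarings mod 1910: 997^1=997, 997^2=809, 997^4=1261, 997^8=1001, 997^16=1161, 997^32=1371, 997^64=201, 997^128=291, 997^256=641, 997^512=231, 997^1024=1791, 997^2048=791, 997^4096=1111; 997^5647 = 997^1 * 997^2 * 997^4 * 997^8 * 997^512 * 997^1024 * 997^4096 = 863 (mod 1910); answer 863
Part 3: B2 = 863; d = 1; cross terms: (-13*-40 - 1*-20)=540, (1*-13 - 15*-40)=587, (15*5 - 38*-13)=569, (38*28 - 2*5)=1054, (2*-20 - -13*28)=324; twice the area = |3074| = 3074; area = 1537; answer 1537

1537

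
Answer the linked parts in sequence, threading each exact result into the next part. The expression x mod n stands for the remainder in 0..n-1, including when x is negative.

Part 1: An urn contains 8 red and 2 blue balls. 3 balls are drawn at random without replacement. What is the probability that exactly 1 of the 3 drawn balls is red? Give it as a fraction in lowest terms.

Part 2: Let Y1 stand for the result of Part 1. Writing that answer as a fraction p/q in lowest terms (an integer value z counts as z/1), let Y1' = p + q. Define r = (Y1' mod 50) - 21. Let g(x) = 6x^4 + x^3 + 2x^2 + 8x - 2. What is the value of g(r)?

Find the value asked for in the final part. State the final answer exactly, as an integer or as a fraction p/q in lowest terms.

Part 1: total draws C(10,3) = 120; favorable C(8,1)*C(2,2) = 8; P = 1/15; answer 1/15
Part 2: Y1 = 1/15; threaded value p + q = 16; r = -5; 6*(-5)^4 + 1*(-5)^3 + 2*(-5)^2 + 8*(-5)^1 - 2 = (3750) + (-125) + (50) + (-40) + (-2) = 3633; answer 3633

3633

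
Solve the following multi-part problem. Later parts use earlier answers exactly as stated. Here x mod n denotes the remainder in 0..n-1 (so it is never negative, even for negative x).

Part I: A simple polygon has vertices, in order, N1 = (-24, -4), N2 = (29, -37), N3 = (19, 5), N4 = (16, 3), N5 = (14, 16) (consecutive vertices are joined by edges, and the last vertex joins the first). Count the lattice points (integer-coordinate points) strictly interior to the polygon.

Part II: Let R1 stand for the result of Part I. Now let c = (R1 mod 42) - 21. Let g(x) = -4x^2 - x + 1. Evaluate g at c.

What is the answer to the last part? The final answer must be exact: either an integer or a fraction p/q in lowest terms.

Part I: cross terms: (-24*-37 - 29*-4)=1004, (29*5 - 19*-37)=848, (19*3 - 16*5)=-23, (16*16 - 14*3)=214, (14*-4 - -24*16)=328; twice the area = |2371| = 2371; area = 2371/2; boundary points = 1 + 2 + 1 + 1 + 2 = 7; strictly interior points = area - boundary/2 + 1 = 1183; answer 1183
Part II: R1 = 1183; c = -14; -4*(-14)^2 - 1*(-14)^1 + 1 = (-784) + (14) + (1) = -769; answer -769

-769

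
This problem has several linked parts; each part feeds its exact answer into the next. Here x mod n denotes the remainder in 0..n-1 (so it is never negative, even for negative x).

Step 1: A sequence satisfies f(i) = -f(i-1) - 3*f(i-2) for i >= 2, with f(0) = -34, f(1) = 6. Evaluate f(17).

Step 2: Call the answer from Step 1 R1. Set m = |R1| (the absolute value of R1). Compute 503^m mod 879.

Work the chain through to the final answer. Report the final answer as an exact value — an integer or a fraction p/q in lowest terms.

Step 1: f(2) = -1*(6) - 3*(-34) = 96; iterating: f(2)=96, f(3)=-114, f(4)=-174, f(5)=516, f(6)=6, f(7)=-1554, f(8)=1536, f(9)=3126, f(10)=-7734, f(11)=-1644, f(12)=24846, f(13)=-19914, f(14)=-54624, f(15)=114366, f(16)=49506, f(17)=-392604; answer -392604
Step 2: R1 = -392604; m = 392604; squarings mod 879: 503^1=503, 503^2=736, 503^4=232, 503^8=205, 503^16=712, 503^32=640, 503^64=865, 503^128=196, 503^256=619, 503^512=796, 503^1024=736, 503^2048=232, 503^4096=205, 503^8192=712, 503^16384=640, 503^32768=865, 503^65536=196, 503^131072=619, 503^262144=796; 503^392604 = 503^4 * 503^8 * 503^16 * 503^128 * 503^256 * 503^1024 * 503^2048 * 503^4096 * 503^8192 * 503^16384 * 503^32768 * 503^65536 * 503^262144 = 571 (mod 879); answer 571

571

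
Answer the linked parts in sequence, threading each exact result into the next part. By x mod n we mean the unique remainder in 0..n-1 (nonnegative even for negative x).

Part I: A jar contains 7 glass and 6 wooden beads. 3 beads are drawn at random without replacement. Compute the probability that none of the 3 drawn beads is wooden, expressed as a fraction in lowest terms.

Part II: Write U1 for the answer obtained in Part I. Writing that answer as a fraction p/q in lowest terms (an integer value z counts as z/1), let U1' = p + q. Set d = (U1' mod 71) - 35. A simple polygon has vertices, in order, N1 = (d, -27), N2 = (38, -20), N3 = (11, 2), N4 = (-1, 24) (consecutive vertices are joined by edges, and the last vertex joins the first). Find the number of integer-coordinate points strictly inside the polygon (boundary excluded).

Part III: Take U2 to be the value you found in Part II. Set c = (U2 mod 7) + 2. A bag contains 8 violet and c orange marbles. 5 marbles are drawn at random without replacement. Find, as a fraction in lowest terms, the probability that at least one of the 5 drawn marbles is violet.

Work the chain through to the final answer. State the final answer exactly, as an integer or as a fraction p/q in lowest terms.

142/143

Part I: total draws C(13,3) = 286; favorable C(7,3) = 35; P = 35/286; answer 35/286
Part II: U1 = 35/286; threaded value p + q = 321; d = 2; cross terms: (2*-20 - 38*-27)=986, (38*2 - 11*-20)=296, (11*24 - -1*2)=266, (-1*-27 - 2*24)=-21; twice the area = |1527| = 1527; area = 1527/2; boundary points = 1 + 1 + 2 + 3 = 7; strictly interior points = area - boundary/2 + 1 = 761; answer 761
Part III: U2 = 761; c = 7; total draws C(15,5) = 3003; complement C(7,5) = 21; favorable 3003 - 21 = 2982; P = 142/143; answer 142/143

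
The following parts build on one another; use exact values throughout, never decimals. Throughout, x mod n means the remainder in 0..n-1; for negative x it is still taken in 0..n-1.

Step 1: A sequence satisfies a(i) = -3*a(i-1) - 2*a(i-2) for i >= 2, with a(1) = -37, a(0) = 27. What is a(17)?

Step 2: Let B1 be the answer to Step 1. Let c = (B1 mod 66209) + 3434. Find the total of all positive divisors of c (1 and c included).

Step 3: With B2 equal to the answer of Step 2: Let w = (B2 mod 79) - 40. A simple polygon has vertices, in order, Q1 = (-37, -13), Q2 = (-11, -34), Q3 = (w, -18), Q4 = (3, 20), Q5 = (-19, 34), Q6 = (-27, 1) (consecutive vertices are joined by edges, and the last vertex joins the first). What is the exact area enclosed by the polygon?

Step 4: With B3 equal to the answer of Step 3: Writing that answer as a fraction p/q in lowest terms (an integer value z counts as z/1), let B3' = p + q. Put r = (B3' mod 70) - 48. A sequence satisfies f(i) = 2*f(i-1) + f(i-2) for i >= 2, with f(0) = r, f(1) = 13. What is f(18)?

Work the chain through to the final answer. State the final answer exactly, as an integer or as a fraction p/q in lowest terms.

Step 1: a(2) = -3*(-37) - 2*(27) = 57; iterating: a(2)=57, a(3)=-97, a(4)=177, a(5)=-337, a(6)=657, a(7)=-1297, a(8)=2577, a(9)=-5137, a(10)=10257, a(11)=-20497, a(12)=40977, a(13)=-81937, a(14)=163857, a(15)=-327697, a(16)=655377, a(17)=-1310737; answer -1310737
Step 2: B1 = -1310737; c = 16877; 16877 = 7 * 2411; sigma = (1 + 7) * (1 + 2411) = 8 * 2412 = 19296; answer 19296
Step 3: B2 = 19296; w = -20; cross terms: (-37*-34 - -11*-13)=1115, (-11*-18 - -20*-34)=-482, (-20*20 - 3*-18)=-346, (3*34 - -19*20)=482, (-19*1 - -27*34)=899, (-27*-13 - -37*1)=388; twice the area = |2056| = 2056; area = 1028; answer 1028
Step 4: B3 = 1028; threaded value p + q = 1029; r = 1; f(2) = 2*(13) + 1*(1) = 27; iterating: f(2)=27, f(3)=67, f(4)=161, f(5)=389, f(6)=939, f(7)=2267, f(8)=5473, f(9)=13213, f(10)=31899, f(11)=77011, f(12)=185921, f(13)=448853, f(14)=1083627, f(15)=2616107, f(16)=6315841, f(17)=15247789, f(18)=36811419; answer 36811419

36811419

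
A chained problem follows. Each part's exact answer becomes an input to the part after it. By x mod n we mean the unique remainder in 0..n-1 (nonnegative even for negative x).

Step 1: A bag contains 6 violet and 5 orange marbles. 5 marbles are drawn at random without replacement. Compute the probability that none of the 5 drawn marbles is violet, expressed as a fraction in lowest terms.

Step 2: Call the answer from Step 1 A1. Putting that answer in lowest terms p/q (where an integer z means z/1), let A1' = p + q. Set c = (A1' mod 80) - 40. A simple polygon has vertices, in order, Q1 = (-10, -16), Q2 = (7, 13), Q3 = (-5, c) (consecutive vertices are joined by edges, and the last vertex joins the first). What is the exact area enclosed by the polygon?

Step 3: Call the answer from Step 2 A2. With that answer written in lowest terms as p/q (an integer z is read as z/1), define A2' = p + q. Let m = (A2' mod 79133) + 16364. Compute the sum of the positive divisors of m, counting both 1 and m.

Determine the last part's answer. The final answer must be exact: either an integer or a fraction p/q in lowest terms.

32240

Step 1: total draws C(11,5) = 462; favorable C(5,5) = 1; P = 1/462; answer 1/462
Step 2: A1 = 1/462; threaded value p + q = 463; c = 23; cross terms: (-10*13 - 7*-16)=-18, (7*23 - -5*13)=226, (-5*-16 - -10*23)=310; twice the area = |518| = 518; area = 259; answer 259
Step 3: A2 = 259; threaded value p + q = 260; m = 16624; 16624 = 2^4 * 1039; sigma = (1 + 2 + 4 + 8 + 16) * (1 + 1039) = 31 * 1040 = 32240; answer 32240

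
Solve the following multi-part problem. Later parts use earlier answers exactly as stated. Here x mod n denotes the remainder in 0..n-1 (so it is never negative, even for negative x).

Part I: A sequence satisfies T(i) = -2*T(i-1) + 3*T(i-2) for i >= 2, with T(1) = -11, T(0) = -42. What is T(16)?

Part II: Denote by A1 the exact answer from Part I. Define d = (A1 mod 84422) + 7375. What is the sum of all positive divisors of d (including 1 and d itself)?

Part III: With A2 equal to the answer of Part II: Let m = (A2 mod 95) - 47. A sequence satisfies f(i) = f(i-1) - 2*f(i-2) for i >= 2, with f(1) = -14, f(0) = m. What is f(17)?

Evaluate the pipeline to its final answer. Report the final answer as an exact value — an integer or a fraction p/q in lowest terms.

3088

Part I: T(2) = -2*(-11) + 3*(-42) = -104; iterating: T(2)=-104, T(3)=175, T(4)=-662, T(5)=1849, T(6)=-5684, T(7)=16915, T(8)=-50882, T(9)=152509, T(10)=-457664, T(11)=1372855, T(12)=-4118702, T(13)=12355969, T(14)=-37068044, T(15)=111203995, T(16)=-333612122; answer -333612122
Part II: A1 = -333612122; d = 30997; 30997 = 139 * 223; sigma = (1 + 139) * (1 + 223) = 140 * 224 = 31360; answer 31360
Part III: A2 = 31360; m = -37; f(2) = 1*(-14) - 2*(-37) = 60; iterating: f(2)=60, f(3)=88, f(4)=-32, f(5)=-208, f(6)=-144, f(7)=272, f(8)=560, f(9)=16, f(10)=-1104, f(11)=-1136, f(12)=1072, f(13)=3344, f(14)=1200, f(15)=-5488, f(16)=-7888, f(17)=3088; answer 3088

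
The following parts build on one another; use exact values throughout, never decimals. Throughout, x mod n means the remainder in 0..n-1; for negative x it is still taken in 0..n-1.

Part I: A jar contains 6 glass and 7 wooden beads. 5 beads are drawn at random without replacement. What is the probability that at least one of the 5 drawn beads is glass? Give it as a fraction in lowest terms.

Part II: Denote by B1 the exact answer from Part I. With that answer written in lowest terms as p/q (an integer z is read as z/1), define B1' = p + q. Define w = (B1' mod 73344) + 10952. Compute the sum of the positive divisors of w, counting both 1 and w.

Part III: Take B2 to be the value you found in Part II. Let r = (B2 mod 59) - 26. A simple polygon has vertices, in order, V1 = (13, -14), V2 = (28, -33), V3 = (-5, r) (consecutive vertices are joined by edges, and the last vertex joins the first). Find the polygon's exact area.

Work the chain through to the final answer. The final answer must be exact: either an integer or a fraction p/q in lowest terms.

Part I: total draws C(13,5) = 1287; complement C(7,5) = 21; favorable 1287 - 21 = 1266; P = 422/429; answer 422/429
Part II: B1 = 422/429; threaded value p + q = 851; w = 11803; 11803 = 11 * 29 * 37; sigma = (1 + 11) * (1 + 29) * (1 + 37) = 12 * 30 * 38 = 13680; answer 13680
Part III: B2 = 13680; r = 25; cross terms: (13*-33 - 28*-14)=-37, (28*25 - -5*-33)=535, (-5*-14 - 13*25)=-255; twice the area = |243| = 243; area = 243/2; answer 243/2

243/2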